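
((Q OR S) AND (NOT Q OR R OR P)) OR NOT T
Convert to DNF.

(Q AND R) OR (Q AND P) OR (S AND NOT Q) OR (S AND R) OR (S AND P) OR NOT T

((Q OR S) AND (NOT Q OR R OR P)) OR NOT T
≡ (Q AND NOT Q) OR (Q AND R) OR (Q AND P) OR (S AND NOT Q) OR (S AND R) OR (S AND P) OR NOT T   — distribute AND over OR
≡ (Q AND R) OR (Q AND P) OR (S AND NOT Q) OR (S AND R) OR (S AND P) OR NOT T   — simplify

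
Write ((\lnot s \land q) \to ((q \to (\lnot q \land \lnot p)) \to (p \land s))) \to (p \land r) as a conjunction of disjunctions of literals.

(\lnot s \lor p) \land (\lnot s \lor r) \land (q \lor p) \land (q \lor r) \land (\lnot q \lor p) \land (\lnot q \lor r)

((\lnot s \land q) \to ((q \to (\lnot q \land \lnot p)) \to (p \land s))) \to (p \land r)
⇔ \lnot ((\lnot s \land q) \to ((q \to (\lnot q \land \lnot p)) \to (p \land s))) \lor (p \land r)
⇔ \lnot (\lnot (\lnot s \land q) \lor ((q \to (\lnot q \land \lnot p)) \to (p \land s))) \lor (p \land r)
⇔ \lnot (\lnot (\lnot s \land q) \lor \lnot (q \to (\lnot q \land \lnot p)) \lor (p \land s)) \lor (p \land r)
⇔ \lnot (\lnot (\lnot s \land q) \lor \lnot (\lnot q \lor (\lnot q \land \lnot p)) \lor (p \land s)) \lor (p \land r)
⇔ (\lnot \lnot (\lnot s \land q) \land \lnot \lnot (\lnot q \lor (\lnot q \land \lnot p)) \land \lnot (p \land s)) \lor (p \land r)
⇔ (\lnot s \land q \land \lnot \lnot (\lnot q \lor (\lnot q \land \lnot p)) \land \lnot (p \land s)) \lor (p \land r)
⇔ (\lnot s \land q \land (\lnot q \lor (\lnot q \land \lnot p)) \land \lnot (p \land s)) \lor (p \land r)
⇔ (\lnot s \land q \land (\lnot q \lor (\lnot q \land \lnot p)) \land (\lnot p \lor \lnot s)) \lor (p \land r)
⇔ (\lnot s \lor p) \land (\lnot s \lor r) \land (q \lor p) \land (q \lor r) \land (\lnot q \lor \lnot q \lor p) \land (\lnot q \lor \lnot q \lor r) \land (\lnot q \lor \lnot p \lor p) \land (\lnot q \lor \lnot p \lor r) \land (\lnot p \lor \lnot s \lor p) \land (\lnot p \lor \lnot s \lor r)
⇔ (\lnot s \lor p) \land (\lnot s \lor r) \land (q \lor p) \land (q \lor r) \land (\lnot q \lor p) \land (\lnot q \lor r)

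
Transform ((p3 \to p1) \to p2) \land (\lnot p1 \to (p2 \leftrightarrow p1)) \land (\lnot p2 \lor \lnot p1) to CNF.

((p3 \to p1) \to p2) \land (\lnot p1 \to (p2 \leftrightarrow p1)) \land (\lnot p2 \lor \lnot p1)
≡ (\lnot (p3 \to p1) \lor p2) \land (\lnot p1 \to (p2 \leftrightarrow p1)) \land (\lnot p2 \lor \lnot p1)   [eliminate \to]
≡ (\lnot (\lnot p3 \lor p1) \lor p2) \land (\lnot p1 \to (p2 \leftrightarrow p1)) \land (\lnot p2 \lor \lnot p1)   [eliminate \to]
≡ (\lnot (\lnot p3 \lor p1) \lor p2) \land (\lnot \lnot p1 \lor (p2 \leftrightarrow p1)) \land (\lnot p2 \lor \lnot p1)   [eliminate \to]
≡ (\lnot (\lnot p3 \lor p1) \lor p2) \land (\lnot \lnot p1 \lor ((p2 \to p1) \land (p1 \to p2))) \land (\lnot p2 \lor \lnot p1)   [eliminate \leftrightarrow]
≡ (\lnot (\lnot p3 \lor p1) \lor p2) \land (\lnot \lnot p1 \lor ((\lnot p2 \lor p1) \land (p1 \to p2))) \land (\lnot p2 \lor \lnot p1)   [eliminate \to]
≡ (\lnot (\lnot p3 \lor p1) \lor p2) \land (\lnot \lnot p1 \lor ((\lnot p2 \lor p1) \land (\lnot p1 \lor p2))) \land (\lnot p2 \lor \lnot p1)   [eliminate \to]
≡ ((\lnot \lnot p3 \land \lnot p1) \lor p2) \land (\lnot \lnot p1 \lor ((\lnot p2 \lor p1) \land (\lnot p1 \lor p2))) \land (\lnot p2 \lor \lnot p1)   [De Morgan]
≡ ((p3 \land \lnot p1) \lor p2) \land (\lnot \lnot p1 \lor ((\lnot p2 \lor p1) \land (\lnot p1 \lor p2))) \land (\lnot p2 \lor \lnot p1)   [double negation]
≡ ((p3 \land \lnot p1) \lor p2) \land (p1 \lor ((\lnot p2 \lor p1) \land (\lnot p1 \lor p2))) \land (\lnot p2 \lor \lnot p1)   [double negation]
≡ (p3 \lor p2) \land (\lnot p1 \lor p2) \land (p1 \lor \lnot p2 \lor p1) \land (p1 \lor \lnot p1 \lor p2) \land (\lnot p2 \lor \lnot p1)   [distribute \lor over \land]
≡ (p3 \lor p2) \land (\lnot p1 \lor p2) \land (p1 \lor \lnot p2) \land (\lnot p2 \lor \lnot p1)   [simplify]

(p3 \lor p2) \land (\lnot p1 \lor p2) \land (p1 \lor \lnot p2) \land (\lnot p2 \lor \lnot p1)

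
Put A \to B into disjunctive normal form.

A \to B
≡ \lnot A \lor B   — eliminate \to

\lnot A \lor B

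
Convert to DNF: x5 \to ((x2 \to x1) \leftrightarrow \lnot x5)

\lnot x5 \lor (x2 \land \lnot x1 \land x5)

x5 \to ((x2 \to x1) \leftrightarrow \lnot x5)
≡ \lnot x5 \lor ((x2 \to x1) \leftrightarrow \lnot x5)   [eliminate \to]
≡ \lnot x5 \lor (((x2 \to x1) \to \lnot x5) \land (\lnot x5 \to (x2 \to x1)))   [eliminate \leftrightarrow]
≡ \lnot x5 \lor ((\lnot (x2 \to x1) \lor \lnot x5) \land (\lnot x5 \to (x2 \to x1)))   [eliminate \to]
≡ \lnot x5 \lor ((\lnot (\lnot x2 \lor x1) \lor \lnot x5) \land (\lnot x5 \to (x2 \to x1)))   [eliminate \to]
≡ \lnot x5 \lor ((\lnot (\lnot x2 \lor x1) \lor \lnot x5) \land (\lnot \lnot x5 \lor (x2 \to x1)))   [eliminate \to]
≡ \lnot x5 \lor ((\lnot (\lnot x2 \lor x1) \lor \lnot x5) \land (\lnot \lnot x5 \lor \lnot x2 \lor x1))   [eliminate \to]
≡ \lnot x5 \lor (((\lnot \lnot x2 \land \lnot x1) \lor \lnot x5) \land (\lnot \lnot x5 \lor \lnot x2 \lor x1))   [De Morgan]
≡ \lnot x5 \lor (((x2 \land \lnot x1) \lor \lnot x5) \land (\lnot \lnot x5 \lor \lnot x2 \lor x1))   [double negation]
≡ \lnot x5 \lor (((x2 \land \lnot x1) \lor \lnot x5) \land (x5 \lor \lnot x2 \lor x1))   [double negation]
≡ \lnot x5 \lor (x2 \land \lnot x1 \land x5) \lor (x2 \land \lnot x1 \land \lnot x2) \lor (x2 \land \lnot x1 \land x1) \lor (\lnot x5 \land x5) \lor (\lnot x5 \land \lnot x2) \lor (\lnot x5 \land x1)   [distribute \land over \lor]
≡ \lnot x5 \lor (x2 \land \lnot x1 \land x5)   [simplify]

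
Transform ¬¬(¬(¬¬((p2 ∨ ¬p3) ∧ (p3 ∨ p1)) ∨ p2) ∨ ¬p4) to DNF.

¬¬(¬(¬¬((p2 ∨ ¬p3) ∧ (p3 ∨ p1)) ∨ p2) ∨ ¬p4)
⇔ ¬(¬¬((p2 ∨ ¬p3) ∧ (p3 ∨ p1)) ∨ p2) ∨ ¬p4   — double negation
⇔ (¬¬¬((p2 ∨ ¬p3) ∧ (p3 ∨ p1)) ∧ ¬p2) ∨ ¬p4   — De Morgan
⇔ (¬((p2 ∨ ¬p3) ∧ (p3 ∨ p1)) ∧ ¬p2) ∨ ¬p4   — double negation
⇔ ((¬(p2 ∨ ¬p3) ∨ ¬(p3 ∨ p1)) ∧ ¬p2) ∨ ¬p4   — De Morgan
⇔ (((¬p2 ∧ ¬¬p3) ∨ ¬(p3 ∨ p1)) ∧ ¬p2) ∨ ¬p4   — De Morgan
⇔ (((¬p2 ∧ p3) ∨ ¬(p3 ∨ p1)) ∧ ¬p2) ∨ ¬p4   — double negation
⇔ (((¬p2 ∧ p3) ∨ (¬p3 ∧ ¬p1)) ∧ ¬p2) ∨ ¬p4   — De Morgan
⇔ (¬p2 ∧ p3 ∧ ¬p2) ∨ (¬p3 ∧ ¬p1 ∧ ¬p2) ∨ ¬p4   — distribute ∧ over ∨
⇔ (¬p2 ∧ p3) ∨ (¬p3 ∧ ¬p1 ∧ ¬p2) ∨ ¬p4   — simplify

(¬p2 ∧ p3) ∨ (¬p3 ∧ ¬p1 ∧ ¬p2) ∨ ¬p4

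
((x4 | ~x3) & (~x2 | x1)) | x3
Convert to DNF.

((x4 | ~x3) & (~x2 | x1)) | x3
≡ (x4 & ~x2) | (x4 & x1) | (~x3 & ~x2) | (~x3 & x1) | x3   (distribute & over |)

(x4 & ~x2) | (x4 & x1) | (~x3 & ~x2) | (~x3 & x1) | x3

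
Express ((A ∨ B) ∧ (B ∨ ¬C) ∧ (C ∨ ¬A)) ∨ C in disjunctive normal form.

(B ∧ ¬A) ∨ C

((A ∨ B) ∧ (B ∨ ¬C) ∧ (C ∨ ¬A)) ∨ C
≡ (A ∧ B ∧ C) ∨ (A ∧ B ∧ ¬A) ∨ (A ∧ ¬C ∧ C) ∨ (A ∧ ¬C ∧ ¬A) ∨ (B ∧ B ∧ C) ∨ (B ∧ B ∧ ¬A) ∨ (B ∧ ¬C ∧ C) ∨ (B ∧ ¬C ∧ ¬A) ∨ C   [distribute ∧ over ∨]
≡ (B ∧ ¬A) ∨ C   [simplify]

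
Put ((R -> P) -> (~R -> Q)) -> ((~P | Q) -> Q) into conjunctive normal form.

~R | P | Q

((R -> P) -> (~R -> Q)) -> ((~P | Q) -> Q)
≡ ~((R -> P) -> (~R -> Q)) | ((~P | Q) -> Q)   [eliminate ->]
≡ ~(~(R -> P) | (~R -> Q)) | ((~P | Q) -> Q)   [eliminate ->]
≡ ~(~(~R | P) | (~R -> Q)) | ((~P | Q) -> Q)   [eliminate ->]
≡ ~(~(~R | P) | ~~R | Q) | ((~P | Q) -> Q)   [eliminate ->]
≡ ~(~(~R | P) | ~~R | Q) | ~(~P | Q) | Q   [eliminate ->]
≡ (~~(~R | P) & ~~~R & ~Q) | ~(~P | Q) | Q   [De Morgan]
≡ ((~R | P) & ~~~R & ~Q) | ~(~P | Q) | Q   [double negation]
≡ ((~R | P) & ~R & ~Q) | ~(~P | Q) | Q   [double negation]
≡ ((~R | P) & ~R & ~Q) | (~~P & ~Q) | Q   [De Morgan]
≡ ((~R | P) & ~R & ~Q) | (P & ~Q) | Q   [double negation]
≡ (~R | P | P | Q) & (~R | P | ~Q | Q) & (~R | P | Q) & (~R | ~Q | Q) & (~Q | P | Q) & (~Q | ~Q | Q)   [distribute | over &]
≡ ~R | P | Q   [simplify]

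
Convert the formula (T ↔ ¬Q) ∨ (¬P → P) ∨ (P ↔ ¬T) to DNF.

(T ↔ ¬Q) ∨ (¬P → P) ∨ (P ↔ ¬T)
⇔ ((T → ¬Q) ∧ (¬Q → T)) ∨ (¬P → P) ∨ (P ↔ ¬T)   (eliminate ↔)
⇔ ((¬T ∨ ¬Q) ∧ (¬Q → T)) ∨ (¬P → P) ∨ (P ↔ ¬T)   (eliminate →)
⇔ ((¬T ∨ ¬Q) ∧ (¬¬Q ∨ T)) ∨ (¬P → P) ∨ (P ↔ ¬T)   (eliminate →)
⇔ ((¬T ∨ ¬Q) ∧ (¬¬Q ∨ T)) ∨ ¬¬P ∨ P ∨ (P ↔ ¬T)   (eliminate →)
⇔ ((¬T ∨ ¬Q) ∧ (¬¬Q ∨ T)) ∨ ¬¬P ∨ P ∨ ((P → ¬T) ∧ (¬T → P))   (eliminate ↔)
⇔ ((¬T ∨ ¬Q) ∧ (¬¬Q ∨ T)) ∨ ¬¬P ∨ P ∨ ((¬P ∨ ¬T) ∧ (¬T → P))   (eliminate →)
⇔ ((¬T ∨ ¬Q) ∧ (¬¬Q ∨ T)) ∨ ¬¬P ∨ P ∨ ((¬P ∨ ¬T) ∧ (¬¬T ∨ P))   (eliminate →)
⇔ ((¬T ∨ ¬Q) ∧ (Q ∨ T)) ∨ ¬¬P ∨ P ∨ ((¬P ∨ ¬T) ∧ (¬¬T ∨ P))   (double negation)
⇔ ((¬T ∨ ¬Q) ∧ (Q ∨ T)) ∨ P ∨ P ∨ ((¬P ∨ ¬T) ∧ (¬¬T ∨ P))   (double negation)
⇔ ((¬T ∨ ¬Q) ∧ (Q ∨ T)) ∨ P ∨ P ∨ ((¬P ∨ ¬T) ∧ (T ∨ P))   (double negation)
⇔ (¬T ∧ Q) ∨ (¬T ∧ T) ∨ (¬Q ∧ Q) ∨ (¬Q ∧ T) ∨ P ∨ P ∨ (¬P ∧ T) ∨ (¬P ∧ P) ∨ (¬T ∧ T) ∨ (¬T ∧ P)   (distribute ∧ over ∨)
⇔ (¬T ∧ Q) ∨ (¬Q ∧ T) ∨ P ∨ (¬P ∧ T)   (simplify)

(¬T ∧ Q) ∨ (¬Q ∧ T) ∨ P ∨ (¬P ∧ T)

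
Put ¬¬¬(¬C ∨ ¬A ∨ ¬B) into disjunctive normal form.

C ∧ A ∧ B

¬¬¬(¬C ∨ ¬A ∨ ¬B)
≡ ¬(¬C ∨ ¬A ∨ ¬B)
≡ ¬¬C ∧ ¬¬A ∧ ¬¬B
≡ C ∧ ¬¬A ∧ ¬¬B
≡ C ∧ A ∧ ¬¬B
≡ C ∧ A ∧ B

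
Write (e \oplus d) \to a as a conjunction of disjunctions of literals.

(\lnot e \lor d \lor a) \land (\lnot d \lor e \lor a)

(e \oplus d) \to a
≡ \lnot (e \oplus d) \lor a   [eliminate \to]
≡ \lnot ((e \lor d) \land \lnot (e \land d)) \lor a   [expand \oplus]
≡ \lnot (e \lor d) \lor \lnot \lnot (e \land d) \lor a   [De Morgan]
≡ (\lnot e \land \lnot d) \lor \lnot \lnot (e \land d) \lor a   [De Morgan]
≡ (\lnot e \land \lnot d) \lor (e \land d) \lor a   [double negation]
≡ (\lnot e \lor e \lor a) \land (\lnot e \lor d \lor a) \land (\lnot d \lor e \lor a) \land (\lnot d \lor d \lor a)   [distribute \lor over \land]
≡ (\lnot e \lor d \lor a) \land (\lnot d \lor e \lor a)   [simplify]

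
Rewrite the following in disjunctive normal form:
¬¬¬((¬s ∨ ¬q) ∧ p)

(s ∧ q) ∨ ¬p

¬¬¬((¬s ∨ ¬q) ∧ p)
= ¬((¬s ∨ ¬q) ∧ p)   — double negation
= ¬(¬s ∨ ¬q) ∨ ¬p   — De Morgan
= (¬¬s ∧ ¬¬q) ∨ ¬p   — De Morgan
= (s ∧ ¬¬q) ∨ ¬p   — double negation
= (s ∧ q) ∨ ¬p   — double negation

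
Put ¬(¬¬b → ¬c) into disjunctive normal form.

b ∧ c

¬(¬¬b → ¬c)
= ¬(¬¬¬b ∨ ¬c)   (eliminate →)
= ¬¬¬¬b ∧ ¬¬c   (De Morgan)
= ¬¬b ∧ ¬¬c   (double negation)
= b ∧ ¬¬c   (double negation)
= b ∧ c   (double negation)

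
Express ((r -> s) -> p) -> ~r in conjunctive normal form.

((r -> s) -> p) -> ~r
≡ ~((r -> s) -> p) | ~r
≡ ~(~(r -> s) | p) | ~r
≡ ~(~(~r | s) | p) | ~r
≡ (~~(~r | s) & ~p) | ~r
≡ ((~r | s) & ~p) | ~r
≡ (~r | s | ~r) & (~p | ~r)
≡ (~r | s) & (~p | ~r)

(~r | s) & (~p | ~r)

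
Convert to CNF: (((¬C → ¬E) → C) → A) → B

(E ∨ C ∨ B) ∧ (¬A ∨ B)

(((¬C → ¬E) → C) → A) → B
≡ ¬(((¬C → ¬E) → C) → A) ∨ B
≡ ¬(¬((¬C → ¬E) → C) ∨ A) ∨ B
≡ ¬(¬(¬(¬C → ¬E) ∨ C) ∨ A) ∨ B
≡ ¬(¬(¬(¬¬C ∨ ¬E) ∨ C) ∨ A) ∨ B
≡ (¬¬(¬(¬¬C ∨ ¬E) ∨ C) ∧ ¬A) ∨ B
≡ ((¬(¬¬C ∨ ¬E) ∨ C) ∧ ¬A) ∨ B
≡ (((¬¬¬C ∧ ¬¬E) ∨ C) ∧ ¬A) ∨ B
≡ (((¬C ∧ ¬¬E) ∨ C) ∧ ¬A) ∨ B
≡ (((¬C ∧ E) ∨ C) ∧ ¬A) ∨ B
≡ (¬C ∨ C ∨ B) ∧ (E ∨ C ∨ B) ∧ (¬A ∨ B)
≡ (E ∨ C ∨ B) ∧ (¬A ∨ B)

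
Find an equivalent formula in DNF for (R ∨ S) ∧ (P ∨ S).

(R ∧ P) ∨ S

(R ∨ S) ∧ (P ∨ S)
⇔ (R ∧ P) ∨ (R ∧ S) ∨ (S ∧ P) ∨ (S ∧ S)   [distribute ∧ over ∨]
⇔ (R ∧ P) ∨ S   [simplify]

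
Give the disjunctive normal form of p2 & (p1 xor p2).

p2 & (p1 xor p2)
= p2 & ((p1 & ~p2) | (~p1 & p2))   [expand xor]
= (p2 & p1 & ~p2) | (p2 & ~p1 & p2)   [distribute & over |]
= p2 & ~p1   [simplify]

p2 & ~p1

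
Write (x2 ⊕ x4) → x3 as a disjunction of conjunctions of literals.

(x2 ⊕ x4) → x3
≡ ¬(x2 ⊕ x4) ∨ x3   [eliminate →]
≡ ¬((x2 ∧ ¬x4) ∨ (¬x2 ∧ x4)) ∨ x3   [expand ⊕]
≡ (¬(x2 ∧ ¬x4) ∧ ¬(¬x2 ∧ x4)) ∨ x3   [De Morgan]
≡ ((¬x2 ∨ ¬¬x4) ∧ ¬(¬x2 ∧ x4)) ∨ x3   [De Morgan]
≡ ((¬x2 ∨ x4) ∧ ¬(¬x2 ∧ x4)) ∨ x3   [double negation]
≡ ((¬x2 ∨ x4) ∧ (¬¬x2 ∨ ¬x4)) ∨ x3   [De Morgan]
≡ ((¬x2 ∨ x4) ∧ (x2 ∨ ¬x4)) ∨ x3   [double negation]
≡ (¬x2 ∧ x2) ∨ (¬x2 ∧ ¬x4) ∨ (x4 ∧ x2) ∨ (x4 ∧ ¬x4) ∨ x3   [distribute ∧ over ∨]
≡ (¬x2 ∧ ¬x4) ∨ (x4 ∧ x2) ∨ x3   [simplify]

(¬x2 ∧ ¬x4) ∨ (x4 ∧ x2) ∨ x3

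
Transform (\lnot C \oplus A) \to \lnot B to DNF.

(\lnot C \oplus A) \to \lnot B
≡ \lnot (\lnot C \oplus A) \lor \lnot B   (eliminate \to)
≡ \lnot ((\lnot C \land \lnot A) \lor (\lnot \lnot C \land A)) \lor \lnot B   (expand \oplus)
≡ (\lnot (\lnot C \land \lnot A) \land \lnot (\lnot \lnot C \land A)) \lor \lnot B   (De Morgan)
≡ ((\lnot \lnot C \lor \lnot \lnot A) \land \lnot (\lnot \lnot C \land A)) \lor \lnot B   (De Morgan)
≡ ((C \lor \lnot \lnot A) \land \lnot (\lnot \lnot C \land A)) \lor \lnot B   (double negation)
≡ ((C \lor A) \land \lnot (\lnot \lnot C \land A)) \lor \lnot B   (double negation)
≡ ((C \lor A) \land (\lnot \lnot \lnot C \lor \lnot A)) \lor \lnot B   (De Morgan)
≡ ((C \lor A) \land (\lnot C \lor \lnot A)) \lor \lnot B   (double negation)
≡ (C \land \lnot C) \lor (C \land \lnot A) \lor (A \land \lnot C) \lor (A \land \lnot A) \lor \lnot B   (distribute \land over \lor)
≡ (C \land \lnot A) \lor (A \land \lnot C) \lor \lnot B   (simplify)

(C \land \lnot A) \lor (A \land \lnot C) \lor \lnot B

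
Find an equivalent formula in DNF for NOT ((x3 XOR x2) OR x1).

NOT ((x3 XOR x2) OR x1)
⇔ NOT ((x3 AND NOT x2) OR (NOT x3 AND x2) OR x1)   (expand XOR)
⇔ NOT (x3 AND NOT x2) AND NOT (NOT x3 AND x2) AND NOT x1   (De Morgan)
⇔ (NOT x3 OR NOT NOT x2) AND NOT (NOT x3 AND x2) AND NOT x1   (De Morgan)
⇔ (NOT x3 OR x2) AND NOT (NOT x3 AND x2) AND NOT x1   (double negation)
⇔ (NOT x3 OR x2) AND (NOT NOT x3 OR NOT x2) AND NOT x1   (De Morgan)
⇔ (NOT x3 OR x2) AND (x3 OR NOT x2) AND NOT x1   (double negation)
⇔ (NOT x3 AND x3 AND NOT x1) OR (NOT x3 AND NOT x2 AND NOT x1) OR (x2 AND x3 AND NOT x1) OR (x2 AND NOT x2 AND NOT x1)   (distribute AND over OR)
⇔ (NOT x3 AND NOT x2 AND NOT x1) OR (x2 AND x3 AND NOT x1)   (simplify)

(NOT x3 AND NOT x2 AND NOT x1) OR (x2 AND x3 AND NOT x1)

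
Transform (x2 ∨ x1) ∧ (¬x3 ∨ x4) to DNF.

(x2 ∨ x1) ∧ (¬x3 ∨ x4)
= (x2 ∧ ¬x3) ∨ (x2 ∧ x4) ∨ (x1 ∧ ¬x3) ∨ (x1 ∧ x4)   — distribute ∧ over ∨

(x2 ∧ ¬x3) ∨ (x2 ∧ x4) ∨ (x1 ∧ ¬x3) ∨ (x1 ∧ x4)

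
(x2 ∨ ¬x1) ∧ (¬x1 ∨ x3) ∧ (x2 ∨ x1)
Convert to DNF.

x2 ∧ ¬x1 ∨ x2 ∧ x3

(x2 ∨ ¬x1) ∧ (¬x1 ∨ x3) ∧ (x2 ∨ x1)
= x2 ∧ ¬x1 ∧ x2 ∨ x2 ∧ ¬x1 ∧ x1 ∨ x2 ∧ x3 ∧ x2 ∨ x2 ∧ x3 ∧ x1 ∨ ¬x1 ∧ ¬x1 ∧ x2 ∨ ¬x1 ∧ ¬x1 ∧ x1 ∨ ¬x1 ∧ x3 ∧ x2 ∨ ¬x1 ∧ x3 ∧ x1   [distribute ∧ over ∨]
= x2 ∧ ¬x1 ∨ x2 ∧ x3   [simplify]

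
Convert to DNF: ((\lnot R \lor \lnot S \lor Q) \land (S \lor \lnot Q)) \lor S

((\lnot R \lor \lnot S \lor Q) \land (S \lor \lnot Q)) \lor S
≡ (\lnot R \land S) \lor (\lnot R \land \lnot Q) \lor (\lnot S \land S) \lor (\lnot S \land \lnot Q) \lor (Q \land S) \lor (Q \land \lnot Q) \lor S   [distribute \land over \lor]
≡ (\lnot R \land \lnot Q) \lor (\lnot S \land \lnot Q) \lor S   [simplify]

(\lnot R \land \lnot Q) \lor (\lnot S \land \lnot Q) \lor S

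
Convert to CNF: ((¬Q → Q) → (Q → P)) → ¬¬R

(Q ∨ R) ∧ (¬P ∨ R)

((¬Q → Q) → (Q → P)) → ¬¬R
≡ ¬((¬Q → Q) → (Q → P)) ∨ ¬¬R
≡ ¬(¬(¬Q → Q) ∨ (Q → P)) ∨ ¬¬R
≡ ¬(¬(¬¬Q ∨ Q) ∨ (Q → P)) ∨ ¬¬R
≡ ¬(¬(¬¬Q ∨ Q) ∨ ¬Q ∨ P) ∨ ¬¬R
≡ (¬¬(¬¬Q ∨ Q) ∧ ¬¬Q ∧ ¬P) ∨ ¬¬R
≡ ((¬¬Q ∨ Q) ∧ ¬¬Q ∧ ¬P) ∨ ¬¬R
≡ ((Q ∨ Q) ∧ ¬¬Q ∧ ¬P) ∨ ¬¬R
≡ ((Q ∨ Q) ∧ Q ∧ ¬P) ∨ ¬¬R
≡ ((Q ∨ Q) ∧ Q ∧ ¬P) ∨ R
≡ (Q ∨ Q ∨ R) ∧ (Q ∨ R) ∧ (¬P ∨ R)
≡ (Q ∨ R) ∧ (¬P ∨ R)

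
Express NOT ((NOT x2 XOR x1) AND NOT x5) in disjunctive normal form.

(x2 AND NOT x1) OR (x1 AND NOT x2) OR x5

NOT ((NOT x2 XOR x1) AND NOT x5)
≡ NOT (((NOT x2 AND NOT x1) OR (NOT NOT x2 AND x1)) AND NOT x5)   [expand XOR]
≡ NOT ((NOT x2 AND NOT x1) OR (NOT NOT x2 AND x1)) OR NOT NOT x5   [De Morgan]
≡ (NOT (NOT x2 AND NOT x1) AND NOT (NOT NOT x2 AND x1)) OR NOT NOT x5   [De Morgan]
≡ ((NOT NOT x2 OR NOT NOT x1) AND NOT (NOT NOT x2 AND x1)) OR NOT NOT x5   [De Morgan]
≡ ((x2 OR NOT NOT x1) AND NOT (NOT NOT x2 AND x1)) OR NOT NOT x5   [double negation]
≡ ((x2 OR x1) AND NOT (NOT NOT x2 AND x1)) OR NOT NOT x5   [double negation]
≡ ((x2 OR x1) AND (NOT NOT NOT x2 OR NOT x1)) OR NOT NOT x5   [De Morgan]
≡ ((x2 OR x1) AND (NOT x2 OR NOT x1)) OR NOT NOT x5   [double negation]
≡ ((x2 OR x1) AND (NOT x2 OR NOT x1)) OR x5   [double negation]
≡ (x2 AND NOT x2) OR (x2 AND NOT x1) OR (x1 AND NOT x2) OR (x1 AND NOT x1) OR x5   [distribute AND over OR]
≡ (x2 AND NOT x1) OR (x1 AND NOT x2) OR x5   [simplify]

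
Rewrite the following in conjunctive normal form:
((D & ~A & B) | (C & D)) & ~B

D & (~A | C) & (B | C) & ~B

((D & ~A & B) | (C & D)) & ~B
⇔ (D | C) & (D | D) & (~A | C) & (~A | D) & (B | C) & (B | D) & ~B   (distribute | over &)
⇔ D & (~A | C) & (B | C) & ~B   (simplify)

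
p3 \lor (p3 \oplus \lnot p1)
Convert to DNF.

p3 \lor (\lnot p3 \land \lnot p1)

p3 \lor (p3 \oplus \lnot p1)
≡ p3 \lor (p3 \land \lnot \lnot p1) \lor (\lnot p3 \land \lnot p1)   [expand \oplus]
≡ p3 \lor (p3 \land p1) \lor (\lnot p3 \land \lnot p1)   [double negation]
≡ p3 \lor (\lnot p3 \land \lnot p1)   [simplify]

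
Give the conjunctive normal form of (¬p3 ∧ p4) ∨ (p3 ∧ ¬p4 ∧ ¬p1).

(¬p3 ∨ ¬p4) ∧ (¬p3 ∨ ¬p1) ∧ (p4 ∨ p3) ∧ (p4 ∨ ¬p1)

(¬p3 ∧ p4) ∨ (p3 ∧ ¬p4 ∧ ¬p1)
⇔ (¬p3 ∨ p3) ∧ (¬p3 ∨ ¬p4) ∧ (¬p3 ∨ ¬p1) ∧ (p4 ∨ p3) ∧ (p4 ∨ ¬p4) ∧ (p4 ∨ ¬p1)   — distribute ∨ over ∧
⇔ (¬p3 ∨ ¬p4) ∧ (¬p3 ∨ ¬p1) ∧ (p4 ∨ p3) ∧ (p4 ∨ ¬p1)   — simplify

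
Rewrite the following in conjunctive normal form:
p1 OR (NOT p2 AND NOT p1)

p1 OR (NOT p2 AND NOT p1)
⇔ (p1 OR NOT p2) AND (p1 OR NOT p1)   (distribute OR over AND)
⇔ p1 OR NOT p2   (simplify)

p1 OR NOT p2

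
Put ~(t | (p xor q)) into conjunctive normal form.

~t & (~p | q) & (~q | p)

~(t | (p xor q))
≡ ~(t | ((p | q) & ~(p & q)))   [expand xor]
≡ ~t & ~((p | q) & ~(p & q))   [De Morgan]
≡ ~t & (~(p | q) | ~~(p & q))   [De Morgan]
≡ ~t & ((~p & ~q) | ~~(p & q))   [De Morgan]
≡ ~t & ((~p & ~q) | (p & q))   [double negation]
≡ ~t & (~p | p) & (~p | q) & (~q | p) & (~q | q)   [distribute | over &]
≡ ~t & (~p | q) & (~q | p)   [simplify]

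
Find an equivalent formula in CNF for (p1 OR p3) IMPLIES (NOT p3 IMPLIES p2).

NOT p1 OR p3 OR p2

(p1 OR p3) IMPLIES (NOT p3 IMPLIES p2)
= NOT (p1 OR p3) OR (NOT p3 IMPLIES p2)   (eliminate IMPLIES)
= NOT (p1 OR p3) OR NOT NOT p3 OR p2   (eliminate IMPLIES)
= (NOT p1 AND NOT p3) OR NOT NOT p3 OR p2   (De Morgan)
= (NOT p1 AND NOT p3) OR p3 OR p2   (double negation)
= (NOT p1 OR p3 OR p2) AND (NOT p3 OR p3 OR p2)   (distribute OR over AND)
= NOT p1 OR p3 OR p2   (simplify)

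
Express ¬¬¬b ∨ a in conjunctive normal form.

¬b ∨ a

¬¬¬b ∨ a
≡ ¬b ∨ a   [double negation]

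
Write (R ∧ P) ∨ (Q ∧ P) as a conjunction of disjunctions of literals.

(R ∨ Q) ∧ P

(R ∧ P) ∨ (Q ∧ P)
≡ (R ∨ Q) ∧ (R ∨ P) ∧ (P ∨ Q) ∧ (P ∨ P)   (distribute ∨ over ∧)
≡ (R ∨ Q) ∧ P   (simplify)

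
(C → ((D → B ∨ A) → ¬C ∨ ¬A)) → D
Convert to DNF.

C ∧ A ∨ D

(C → ((D → B ∨ A) → ¬C ∨ ¬A)) → D
= ¬(C → ((D → B ∨ A) → ¬C ∨ ¬A)) ∨ D
= ¬(¬C ∨ ((D → B ∨ A) → ¬C ∨ ¬A)) ∨ D
= ¬(¬C ∨ ¬(D → B ∨ A) ∨ ¬C ∨ ¬A) ∨ D
= ¬(¬C ∨ ¬(¬D ∨ B ∨ A) ∨ ¬C ∨ ¬A) ∨ D
= ¬¬C ∧ ¬¬(¬D ∨ B ∨ A) ∧ ¬¬C ∧ ¬¬A ∨ D
= C ∧ ¬¬(¬D ∨ B ∨ A) ∧ ¬¬C ∧ ¬¬A ∨ D
= C ∧ (¬D ∨ B ∨ A) ∧ ¬¬C ∧ ¬¬A ∨ D
= C ∧ (¬D ∨ B ∨ A) ∧ C ∧ ¬¬A ∨ D
= C ∧ (¬D ∨ B ∨ A) ∧ C ∧ A ∨ D
= C ∧ ¬D ∧ C ∧ A ∨ C ∧ B ∧ C ∧ A ∨ C ∧ A ∧ C ∧ A ∨ D
= C ∧ A ∨ D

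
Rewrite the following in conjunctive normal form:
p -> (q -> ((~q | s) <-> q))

p -> (q -> ((~q | s) <-> q))
= ~p | (q -> ((~q | s) <-> q))   [eliminate ->]
= ~p | ~q | ((~q | s) <-> q)   [eliminate ->]
= ~p | ~q | (((~q | s) -> q) & (q -> (~q | s)))   [eliminate <->]
= ~p | ~q | ((~(~q | s) | q) & (q -> (~q | s)))   [eliminate ->]
= ~p | ~q | ((~(~q | s) | q) & (~q | ~q | s))   [eliminate ->]
= ~p | ~q | (((~~q & ~s) | q) & (~q | ~q | s))   [De Morgan]
= ~p | ~q | (((q & ~s) | q) & (~q | ~q | s))   [double negation]
= (~p | ~q | q | q) & (~p | ~q | ~s | q) & (~p | ~q | ~q | ~q | s)   [distribute | over &]
= ~p | ~q | s   [simplify]

~p | ~q | s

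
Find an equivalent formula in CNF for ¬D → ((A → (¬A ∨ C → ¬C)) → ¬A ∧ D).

(D ∨ A) ∧ (D ∨ C)

¬D → ((A → (¬A ∨ C → ¬C)) → ¬A ∧ D)
≡ ¬¬D ∨ ((A → (¬A ∨ C → ¬C)) → ¬A ∧ D)   [eliminate →]
≡ ¬¬D ∨ ¬(A → (¬A ∨ C → ¬C)) ∨ ¬A ∧ D   [eliminate →]
≡ ¬¬D ∨ ¬(¬A ∨ (¬A ∨ C → ¬C)) ∨ ¬A ∧ D   [eliminate →]
≡ ¬¬D ∨ ¬(¬A ∨ ¬(¬A ∨ C) ∨ ¬C) ∨ ¬A ∧ D   [eliminate →]
≡ D ∨ ¬(¬A ∨ ¬(¬A ∨ C) ∨ ¬C) ∨ ¬A ∧ D   [double negation]
≡ D ∨ ¬¬A ∧ ¬¬(¬A ∨ C) ∧ ¬¬C ∨ ¬A ∧ D   [De Morgan]
≡ D ∨ A ∧ ¬¬(¬A ∨ C) ∧ ¬¬C ∨ ¬A ∧ D   [double negation]
≡ D ∨ A ∧ (¬A ∨ C) ∧ ¬¬C ∨ ¬A ∧ D   [double negation]
≡ D ∨ A ∧ (¬A ∨ C) ∧ C ∨ ¬A ∧ D   [double negation]
≡ (D ∨ A ∨ ¬A) ∧ (D ∨ A ∨ D) ∧ (D ∨ ¬A ∨ C ∨ ¬A) ∧ (D ∨ ¬A ∨ C ∨ D) ∧ (D ∨ C ∨ ¬A) ∧ (D ∨ C ∨ D)   [distribute ∨ over ∧]
≡ (D ∨ A) ∧ (D ∨ C)   [simplify]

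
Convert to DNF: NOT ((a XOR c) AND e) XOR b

(NOT a AND NOT c AND NOT b) OR (c AND a AND NOT b) OR (NOT e AND NOT b) OR (a AND NOT c AND e AND b) OR (NOT a AND c AND e AND b)

NOT ((a XOR c) AND e) XOR b
≡ (NOT ((a XOR c) AND e) AND NOT b) OR (NOT NOT ((a XOR c) AND e) AND b)   [expand XOR]
≡ (NOT (((a AND NOT c) OR (NOT a AND c)) AND e) AND NOT b) OR (NOT NOT ((a XOR c) AND e) AND b)   [expand XOR]
≡ (NOT (((a AND NOT c) OR (NOT a AND c)) AND e) AND NOT b) OR (NOT NOT (((a AND NOT c) OR (NOT a AND c)) AND e) AND b)   [expand XOR]
≡ ((NOT ((a AND NOT c) OR (NOT a AND c)) OR NOT e) AND NOT b) OR (NOT NOT (((a AND NOT c) OR (NOT a AND c)) AND e) AND b)   [De Morgan]
≡ (((NOT (a AND NOT c) AND NOT (NOT a AND c)) OR NOT e) AND NOT b) OR (NOT NOT (((a AND NOT c) OR (NOT a AND c)) AND e) AND b)   [De Morgan]
≡ ((((NOT a OR NOT NOT c) AND NOT (NOT a AND c)) OR NOT e) AND NOT b) OR (NOT NOT (((a AND NOT c) OR (NOT a AND c)) AND e) AND b)   [De Morgan]
≡ ((((NOT a OR c) AND NOT (NOT a AND c)) OR NOT e) AND NOT b) OR (NOT NOT (((a AND NOT c) OR (NOT a AND c)) AND e) AND b)   [double negation]
≡ ((((NOT a OR c) AND (NOT NOT a OR NOT c)) OR NOT e) AND NOT b) OR (NOT NOT (((a AND NOT c) OR (NOT a AND c)) AND e) AND b)   [De Morgan]
≡ ((((NOT a OR c) AND (a OR NOT c)) OR NOT e) AND NOT b) OR (NOT NOT (((a AND NOT c) OR (NOT a AND c)) AND e) AND b)   [double negation]
≡ ((((NOT a OR c) AND (a OR NOT c)) OR NOT e) AND NOT b) OR (((a AND NOT c) OR (NOT a AND c)) AND e AND b)   [double negation]
≡ (NOT a AND a AND NOT b) OR (NOT a AND NOT c AND NOT b) OR (c AND a AND NOT b) OR (c AND NOT c AND NOT b) OR (NOT e AND NOT b) OR (a AND NOT c AND e AND b) OR (NOT a AND c AND e AND b)   [distribute AND over OR]
≡ (NOT a AND NOT c AND NOT b) OR (c AND a AND NOT b) OR (NOT e AND NOT b) OR (a AND NOT c AND e AND b) OR (NOT a AND c AND e AND b)   [simplify]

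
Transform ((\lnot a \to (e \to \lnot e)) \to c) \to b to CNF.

(a \lor \lnot e \lor b) \land (\lnot c \lor b)

((\lnot a \to (e \to \lnot e)) \to c) \to b
≡ \lnot ((\lnot a \to (e \to \lnot e)) \to c) \lor b   [eliminate \to]
≡ \lnot (\lnot (\lnot a \to (e \to \lnot e)) \lor c) \lor b   [eliminate \to]
≡ \lnot (\lnot (\lnot \lnot a \lor (e \to \lnot e)) \lor c) \lor b   [eliminate \to]
≡ \lnot (\lnot (\lnot \lnot a \lor \lnot e \lor \lnot e) \lor c) \lor b   [eliminate \to]
≡ (\lnot \lnot (\lnot \lnot a \lor \lnot e \lor \lnot e) \land \lnot c) \lor b   [De Morgan]
≡ ((\lnot \lnot a \lor \lnot e \lor \lnot e) \land \lnot c) \lor b   [double negation]
≡ ((a \lor \lnot e \lor \lnot e) \land \lnot c) \lor b   [double negation]
≡ (a \lor \lnot e \lor \lnot e \lor b) \land (\lnot c \lor b)   [distribute \lor over \land]
≡ (a \lor \lnot e \lor b) \land (\lnot c \lor b)   [simplify]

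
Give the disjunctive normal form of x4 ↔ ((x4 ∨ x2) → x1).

(¬x4 ∧ x2 ∧ ¬x1) ∨ (x1 ∧ x4)

x4 ↔ ((x4 ∨ x2) → x1)
⇔ (x4 → ((x4 ∨ x2) → x1)) ∧ (((x4 ∨ x2) → x1) → x4)   (eliminate ↔)
⇔ (¬x4 ∨ ((x4 ∨ x2) → x1)) ∧ (((x4 ∨ x2) → x1) → x4)   (eliminate →)
⇔ (¬x4 ∨ ¬(x4 ∨ x2) ∨ x1) ∧ (((x4 ∨ x2) → x1) → x4)   (eliminate →)
⇔ (¬x4 ∨ ¬(x4 ∨ x2) ∨ x1) ∧ (¬((x4 ∨ x2) → x1) ∨ x4)   (eliminate →)
⇔ (¬x4 ∨ ¬(x4 ∨ x2) ∨ x1) ∧ (¬(¬(x4 ∨ x2) ∨ x1) ∨ x4)   (eliminate →)
⇔ (¬x4 ∨ (¬x4 ∧ ¬x2) ∨ x1) ∧ (¬(¬(x4 ∨ x2) ∨ x1) ∨ x4)   (De Morgan)
⇔ (¬x4 ∨ (¬x4 ∧ ¬x2) ∨ x1) ∧ ((¬¬(x4 ∨ x2) ∧ ¬x1) ∨ x4)   (De Morgan)
⇔ (¬x4 ∨ (¬x4 ∧ ¬x2) ∨ x1) ∧ (((x4 ∨ x2) ∧ ¬x1) ∨ x4)   (double negation)
⇔ (¬x4 ∧ x4 ∧ ¬x1) ∨ (¬x4 ∧ x2 ∧ ¬x1) ∨ (¬x4 ∧ x4) ∨ (¬x4 ∧ ¬x2 ∧ x4 ∧ ¬x1) ∨ (¬x4 ∧ ¬x2 ∧ x2 ∧ ¬x1) ∨ (¬x4 ∧ ¬x2 ∧ x4) ∨ (x1 ∧ x4 ∧ ¬x1) ∨ (x1 ∧ x2 ∧ ¬x1) ∨ (x1 ∧ x4)   (distribute ∧ over ∨)
⇔ (¬x4 ∧ x2 ∧ ¬x1) ∨ (x1 ∧ x4)   (simplify)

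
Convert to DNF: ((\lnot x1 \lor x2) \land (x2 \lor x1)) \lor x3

x2 \lor x3

((\lnot x1 \lor x2) \land (x2 \lor x1)) \lor x3
≡ (\lnot x1 \land x2) \lor (\lnot x1 \land x1) \lor (x2 \land x2) \lor (x2 \land x1) \lor x3   [distribute \land over \lor]
≡ x2 \lor x3   [simplify]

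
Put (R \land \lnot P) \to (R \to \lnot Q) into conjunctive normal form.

(R \land \lnot P) \to (R \to \lnot Q)
= \lnot (R \land \lnot P) \lor (R \to \lnot Q)   [eliminate \to]
= \lnot (R \land \lnot P) \lor \lnot R \lor \lnot Q   [eliminate \to]
= \lnot R \lor \lnot \lnot P \lor \lnot R \lor \lnot Q   [De Morgan]
= \lnot R \lor P \lor \lnot R \lor \lnot Q   [double negation]
= \lnot R \lor P \lor \lnot Q   [simplify]

\lnot R \lor P \lor \lnot Q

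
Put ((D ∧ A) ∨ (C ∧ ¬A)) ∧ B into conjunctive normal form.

(D ∨ C) ∧ (D ∨ ¬A) ∧ (A ∨ C) ∧ B

((D ∧ A) ∨ (C ∧ ¬A)) ∧ B
= (D ∨ C) ∧ (D ∨ ¬A) ∧ (A ∨ C) ∧ (A ∨ ¬A) ∧ B
= (D ∨ C) ∧ (D ∨ ¬A) ∧ (A ∨ C) ∧ B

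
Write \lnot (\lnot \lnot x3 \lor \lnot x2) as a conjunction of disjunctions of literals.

\lnot (\lnot \lnot x3 \lor \lnot x2)
= \lnot \lnot \lnot x3 \land \lnot \lnot x2   (De Morgan)
= \lnot x3 \land \lnot \lnot x2   (double negation)
= \lnot x3 \land x2   (double negation)

\lnot x3 \land x2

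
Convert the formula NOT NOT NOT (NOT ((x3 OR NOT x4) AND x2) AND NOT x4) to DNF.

(x3 AND x2) OR (NOT x4 AND x2) OR x4

NOT NOT NOT (NOT ((x3 OR NOT x4) AND x2) AND NOT x4)
= NOT (NOT ((x3 OR NOT x4) AND x2) AND NOT x4)   [double negation]
= NOT NOT ((x3 OR NOT x4) AND x2) OR NOT NOT x4   [De Morgan]
= ((x3 OR NOT x4) AND x2) OR NOT NOT x4   [double negation]
= ((x3 OR NOT x4) AND x2) OR x4   [double negation]
= (x3 AND x2) OR (NOT x4 AND x2) OR x4   [distribute AND over OR]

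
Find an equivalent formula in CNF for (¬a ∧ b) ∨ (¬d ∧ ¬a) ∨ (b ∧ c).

(¬a ∧ b) ∨ (¬d ∧ ¬a) ∨ (b ∧ c)
≡ (¬a ∨ ¬d ∨ b) ∧ (¬a ∨ ¬d ∨ c) ∧ (¬a ∨ ¬a ∨ b) ∧ (¬a ∨ ¬a ∨ c) ∧ (b ∨ ¬d ∨ b) ∧ (b ∨ ¬d ∨ c) ∧ (b ∨ ¬a ∨ b) ∧ (b ∨ ¬a ∨ c)   — distribute ∨ over ∧
≡ (¬a ∨ b) ∧ (¬a ∨ c) ∧ (b ∨ ¬d)   — simplify

(¬a ∨ b) ∧ (¬a ∨ c) ∧ (b ∨ ¬d)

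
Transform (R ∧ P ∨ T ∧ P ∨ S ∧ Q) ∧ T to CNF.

(R ∧ P ∨ T ∧ P ∨ S ∧ Q) ∧ T
= (R ∨ T ∨ S) ∧ (R ∨ T ∨ Q) ∧ (R ∨ P ∨ S) ∧ (R ∨ P ∨ Q) ∧ (P ∨ T ∨ S) ∧ (P ∨ T ∨ Q) ∧ (P ∨ P ∨ S) ∧ (P ∨ P ∨ Q) ∧ T   [distribute ∨ over ∧]
= (P ∨ S) ∧ (P ∨ Q) ∧ T   [simplify]

(P ∨ S) ∧ (P ∨ Q) ∧ T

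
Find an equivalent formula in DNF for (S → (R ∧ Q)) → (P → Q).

(S ∧ ¬R) ∨ (S ∧ ¬Q) ∨ ¬P ∨ Q

(S → (R ∧ Q)) → (P → Q)
≡ ¬(S → (R ∧ Q)) ∨ (P → Q)
≡ ¬(¬S ∨ (R ∧ Q)) ∨ (P → Q)
≡ ¬(¬S ∨ (R ∧ Q)) ∨ ¬P ∨ Q
≡ (¬¬S ∧ ¬(R ∧ Q)) ∨ ¬P ∨ Q
≡ (S ∧ ¬(R ∧ Q)) ∨ ¬P ∨ Q
≡ (S ∧ (¬R ∨ ¬Q)) ∨ ¬P ∨ Q
≡ (S ∧ ¬R) ∨ (S ∧ ¬Q) ∨ ¬P ∨ Q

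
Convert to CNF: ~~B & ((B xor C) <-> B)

B & (~B | ~C)

~~B & ((B xor C) <-> B)
≡ ~~B & ((B xor C) -> B) & (B -> (B xor C))   [eliminate <->]
≡ ~~B & (~(B xor C) | B) & (B -> (B xor C))   [eliminate ->]
≡ ~~B & (~((B | C) & ~(B & C)) | B) & (B -> (B xor C))   [expand xor]
≡ ~~B & (~((B | C) & ~(B & C)) | B) & (~B | (B xor C))   [eliminate ->]
≡ ~~B & (~((B | C) & ~(B & C)) | B) & (~B | ((B | C) & ~(B & C)))   [expand xor]
≡ B & (~((B | C) & ~(B & C)) | B) & (~B | ((B | C) & ~(B & C)))   [double negation]
≡ B & (~(B | C) | ~~(B & C) | B) & (~B | ((B | C) & ~(B & C)))   [De Morgan]
≡ B & ((~B & ~C) | ~~(B & C) | B) & (~B | ((B | C) & ~(B & C)))   [De Morgan]
≡ B & ((~B & ~C) | (B & C) | B) & (~B | ((B | C) & ~(B & C)))   [double negation]
≡ B & ((~B & ~C) | (B & C) | B) & (~B | ((B | C) & (~B | ~C)))   [De Morgan]
≡ B & (~B | B | B) & (~B | C | B) & (~C | B | B) & (~C | C | B) & (~B | B | C) & (~B | ~B | ~C)   [distribute | over &]
≡ B & (~B | ~C)   [simplify]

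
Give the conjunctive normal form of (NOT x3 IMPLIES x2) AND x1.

(x3 OR x2) AND x1

(NOT x3 IMPLIES x2) AND x1
≡ (NOT NOT x3 OR x2) AND x1   [eliminate IMPLIES]
≡ (x3 OR x2) AND x1   [double negation]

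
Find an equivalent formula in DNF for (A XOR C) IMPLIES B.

(NOT A AND NOT C) OR (C AND A) OR B

(A XOR C) IMPLIES B
= NOT (A XOR C) OR B   [eliminate IMPLIES]
= NOT ((A AND NOT C) OR (NOT A AND C)) OR B   [expand XOR]
= (NOT (A AND NOT C) AND NOT (NOT A AND C)) OR B   [De Morgan]
= ((NOT A OR NOT NOT C) AND NOT (NOT A AND C)) OR B   [De Morgan]
= ((NOT A OR C) AND NOT (NOT A AND C)) OR B   [double negation]
= ((NOT A OR C) AND (NOT NOT A OR NOT C)) OR B   [De Morgan]
= ((NOT A OR C) AND (A OR NOT C)) OR B   [double negation]
= (NOT A AND A) OR (NOT A AND NOT C) OR (C AND A) OR (C AND NOT C) OR B   [distribute AND over OR]
= (NOT A AND NOT C) OR (C AND A) OR B   [simplify]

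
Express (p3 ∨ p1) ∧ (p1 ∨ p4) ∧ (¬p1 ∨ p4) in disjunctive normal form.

(p3 ∧ p4) ∨ (p1 ∧ p4)

(p3 ∨ p1) ∧ (p1 ∨ p4) ∧ (¬p1 ∨ p4)
≡ (p3 ∧ p1 ∧ ¬p1) ∨ (p3 ∧ p1 ∧ p4) ∨ (p3 ∧ p4 ∧ ¬p1) ∨ (p3 ∧ p4 ∧ p4) ∨ (p1 ∧ p1 ∧ ¬p1) ∨ (p1 ∧ p1 ∧ p4) ∨ (p1 ∧ p4 ∧ ¬p1) ∨ (p1 ∧ p4 ∧ p4)   [distribute ∧ over ∨]
≡ (p3 ∧ p4) ∨ (p1 ∧ p4)   [simplify]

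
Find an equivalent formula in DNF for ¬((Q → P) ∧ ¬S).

(Q ∧ ¬P) ∨ S

¬((Q → P) ∧ ¬S)
≡ ¬((¬Q ∨ P) ∧ ¬S)   (eliminate →)
≡ ¬(¬Q ∨ P) ∨ ¬¬S   (De Morgan)
≡ (¬¬Q ∧ ¬P) ∨ ¬¬S   (De Morgan)
≡ (Q ∧ ¬P) ∨ ¬¬S   (double negation)
≡ (Q ∧ ¬P) ∨ S   (double negation)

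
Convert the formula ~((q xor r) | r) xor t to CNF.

(~q | r | t) & (~r | t) & (q | r | ~t)

~((q xor r) | r) xor t
⇔ (~((q xor r) | r) | t) & ~(~((q xor r) | r) & t)   [expand xor]
⇔ (~(((q | r) & ~(q & r)) | r) | t) & ~(~((q xor r) | r) & t)   [expand xor]
⇔ (~(((q | r) & ~(q & r)) | r) | t) & ~(~(((q | r) & ~(q & r)) | r) & t)   [expand xor]
⇔ ((~((q | r) & ~(q & r)) & ~r) | t) & ~(~(((q | r) & ~(q & r)) | r) & t)   [De Morgan]
⇔ (((~(q | r) | ~~(q & r)) & ~r) | t) & ~(~(((q | r) & ~(q & r)) | r) & t)   [De Morgan]
⇔ ((((~q & ~r) | ~~(q & r)) & ~r) | t) & ~(~(((q | r) & ~(q & r)) | r) & t)   [De Morgan]
⇔ ((((~q & ~r) | (q & r)) & ~r) | t) & ~(~(((q | r) & ~(q & r)) | r) & t)   [double negation]
⇔ ((((~q & ~r) | (q & r)) & ~r) | t) & (~~(((q | r) & ~(q & r)) | r) | ~t)   [De Morgan]
⇔ ((((~q & ~r) | (q & r)) & ~r) | t) & (((q | r) & ~(q & r)) | r | ~t)   [double negation]
⇔ ((((~q & ~r) | (q & r)) & ~r) | t) & (((q | r) & (~q | ~r)) | r | ~t)   [De Morgan]
⇔ (~q | q | t) & (~q | r | t) & (~r | q | t) & (~r | r | t) & (~r | t) & (q | r | r | ~t) & (~q | ~r | r | ~t)   [distribute | over &]
⇔ (~q | r | t) & (~r | t) & (q | r | ~t)   [simplify]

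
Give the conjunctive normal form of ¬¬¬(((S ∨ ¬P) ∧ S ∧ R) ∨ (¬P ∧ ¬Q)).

(¬S ∨ ¬R) ∧ (P ∨ Q)

¬¬¬(((S ∨ ¬P) ∧ S ∧ R) ∨ (¬P ∧ ¬Q))
≡ ¬(((S ∨ ¬P) ∧ S ∧ R) ∨ (¬P ∧ ¬Q))   [double negation]
≡ ¬((S ∨ ¬P) ∧ S ∧ R) ∧ ¬(¬P ∧ ¬Q)   [De Morgan]
≡ (¬(S ∨ ¬P) ∨ ¬S ∨ ¬R) ∧ ¬(¬P ∧ ¬Q)   [De Morgan]
≡ ((¬S ∧ ¬¬P) ∨ ¬S ∨ ¬R) ∧ ¬(¬P ∧ ¬Q)   [De Morgan]
≡ ((¬S ∧ P) ∨ ¬S ∨ ¬R) ∧ ¬(¬P ∧ ¬Q)   [double negation]
≡ ((¬S ∧ P) ∨ ¬S ∨ ¬R) ∧ (¬¬P ∨ ¬¬Q)   [De Morgan]
≡ ((¬S ∧ P) ∨ ¬S ∨ ¬R) ∧ (P ∨ ¬¬Q)   [double negation]
≡ ((¬S ∧ P) ∨ ¬S ∨ ¬R) ∧ (P ∨ Q)   [double negation]
≡ (¬S ∨ ¬S ∨ ¬R) ∧ (P ∨ ¬S ∨ ¬R) ∧ (P ∨ Q)   [distribute ∨ over ∧]
≡ (¬S ∨ ¬R) ∧ (P ∨ Q)   [simplify]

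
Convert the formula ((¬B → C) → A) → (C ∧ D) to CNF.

((¬B → C) → A) → (C ∧ D)
≡ ¬((¬B → C) → A) ∨ (C ∧ D)   [eliminate →]
≡ ¬(¬(¬B → C) ∨ A) ∨ (C ∧ D)   [eliminate →]
≡ ¬(¬(¬¬B ∨ C) ∨ A) ∨ (C ∧ D)   [eliminate →]
≡ (¬¬(¬¬B ∨ C) ∧ ¬A) ∨ (C ∧ D)   [De Morgan]
≡ ((¬¬B ∨ C) ∧ ¬A) ∨ (C ∧ D)   [double negation]
≡ ((B ∨ C) ∧ ¬A) ∨ (C ∧ D)   [double negation]
≡ (B ∨ C ∨ C) ∧ (B ∨ C ∨ D) ∧ (¬A ∨ C) ∧ (¬A ∨ D)   [distribute ∨ over ∧]
≡ (B ∨ C) ∧ (¬A ∨ C) ∧ (¬A ∨ D)   [simplify]

(B ∨ C) ∧ (¬A ∨ C) ∧ (¬A ∨ D)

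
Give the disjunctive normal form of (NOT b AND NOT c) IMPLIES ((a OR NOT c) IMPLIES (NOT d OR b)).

(NOT b AND NOT c) IMPLIES ((a OR NOT c) IMPLIES (NOT d OR b))
⇔ NOT (NOT b AND NOT c) OR ((a OR NOT c) IMPLIES (NOT d OR b))   — eliminate IMPLIES
⇔ NOT (NOT b AND NOT c) OR NOT (a OR NOT c) OR NOT d OR b   — eliminate IMPLIES
⇔ NOT NOT b OR NOT NOT c OR NOT (a OR NOT c) OR NOT d OR b   — De Morgan
⇔ b OR NOT NOT c OR NOT (a OR NOT c) OR NOT d OR b   — double negation
⇔ b OR c OR NOT (a OR NOT c) OR NOT d OR b   — double negation
⇔ b OR c OR (NOT a AND NOT NOT c) OR NOT d OR b   — De Morgan
⇔ b OR c OR (NOT a AND c) OR NOT d OR b   — double negation
⇔ b OR c OR NOT d   — simplify

b OR c OR NOT d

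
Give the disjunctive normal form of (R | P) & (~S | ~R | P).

(R | P) & (~S | ~R | P)
⇔ (R & ~S) | (R & ~R) | (R & P) | (P & ~S) | (P & ~R) | (P & P)
⇔ (R & ~S) | P

(R & ~S) | P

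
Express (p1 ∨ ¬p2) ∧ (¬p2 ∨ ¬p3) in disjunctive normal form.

(p1 ∨ ¬p2) ∧ (¬p2 ∨ ¬p3)
≡ (p1 ∧ ¬p2) ∨ (p1 ∧ ¬p3) ∨ (¬p2 ∧ ¬p2) ∨ (¬p2 ∧ ¬p3)   — distribute ∧ over ∨
≡ (p1 ∧ ¬p3) ∨ ¬p2   — simplify

(p1 ∧ ¬p3) ∨ ¬p2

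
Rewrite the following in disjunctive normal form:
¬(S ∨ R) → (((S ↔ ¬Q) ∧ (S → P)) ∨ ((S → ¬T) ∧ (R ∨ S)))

¬(S ∨ R) → (((S ↔ ¬Q) ∧ (S → P)) ∨ ((S → ¬T) ∧ (R ∨ S)))
≡ ¬¬(S ∨ R) ∨ ((S ↔ ¬Q) ∧ (S → P)) ∨ ((S → ¬T) ∧ (R ∨ S))   (eliminate →)
≡ ¬¬(S ∨ R) ∨ ((S → ¬Q) ∧ (¬Q → S) ∧ (S → P)) ∨ ((S → ¬T) ∧ (R ∨ S))   (eliminate ↔)
≡ ¬¬(S ∨ R) ∨ ((¬S ∨ ¬Q) ∧ (¬Q → S) ∧ (S → P)) ∨ ((S → ¬T) ∧ (R ∨ S))   (eliminate →)
≡ ¬¬(S ∨ R) ∨ ((¬S ∨ ¬Q) ∧ (¬¬Q ∨ S) ∧ (S → P)) ∨ ((S → ¬T) ∧ (R ∨ S))   (eliminate →)
≡ ¬¬(S ∨ R) ∨ ((¬S ∨ ¬Q) ∧ (¬¬Q ∨ S) ∧ (¬S ∨ P)) ∨ ((S → ¬T) ∧ (R ∨ S))   (eliminate →)
≡ ¬¬(S ∨ R) ∨ ((¬S ∨ ¬Q) ∧ (¬¬Q ∨ S) ∧ (¬S ∨ P)) ∨ ((¬S ∨ ¬T) ∧ (R ∨ S))   (eliminate →)
≡ S ∨ R ∨ ((¬S ∨ ¬Q) ∧ (¬¬Q ∨ S) ∧ (¬S ∨ P)) ∨ ((¬S ∨ ¬T) ∧ (R ∨ S))   (double negation)
≡ S ∨ R ∨ ((¬S ∨ ¬Q) ∧ (Q ∨ S) ∧ (¬S ∨ P)) ∨ ((¬S ∨ ¬T) ∧ (R ∨ S))   (double negation)
≡ S ∨ R ∨ (¬S ∧ Q ∧ ¬S) ∨ (¬S ∧ Q ∧ P) ∨ (¬S ∧ S ∧ ¬S) ∨ (¬S ∧ S ∧ P) ∨ (¬Q ∧ Q ∧ ¬S) ∨ (¬Q ∧ Q ∧ P) ∨ (¬Q ∧ S ∧ ¬S) ∨ (¬Q ∧ S ∧ P) ∨ (¬S ∧ R) ∨ (¬S ∧ S) ∨ (¬T ∧ R) ∨ (¬T ∧ S)   (distribute ∧ over ∨)
≡ S ∨ R ∨ (¬S ∧ Q)   (simplify)

S ∨ R ∨ (¬S ∧ Q)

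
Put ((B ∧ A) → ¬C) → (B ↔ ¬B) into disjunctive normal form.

B ∧ A ∧ C

((B ∧ A) → ¬C) → (B ↔ ¬B)
⇔ ¬((B ∧ A) → ¬C) ∨ (B ↔ ¬B)   [eliminate →]
⇔ ¬(¬(B ∧ A) ∨ ¬C) ∨ (B ↔ ¬B)   [eliminate →]
⇔ ¬(¬(B ∧ A) ∨ ¬C) ∨ ((B → ¬B) ∧ (¬B → B))   [eliminate ↔]
⇔ ¬(¬(B ∧ A) ∨ ¬C) ∨ ((¬B ∨ ¬B) ∧ (¬B → B))   [eliminate →]
⇔ ¬(¬(B ∧ A) ∨ ¬C) ∨ ((¬B ∨ ¬B) ∧ (¬¬B ∨ B))   [eliminate →]
⇔ (¬¬(B ∧ A) ∧ ¬¬C) ∨ ((¬B ∨ ¬B) ∧ (¬¬B ∨ B))   [De Morgan]
⇔ (B ∧ A ∧ ¬¬C) ∨ ((¬B ∨ ¬B) ∧ (¬¬B ∨ B))   [double negation]
⇔ (B ∧ A ∧ C) ∨ ((¬B ∨ ¬B) ∧ (¬¬B ∨ B))   [double negation]
⇔ (B ∧ A ∧ C) ∨ ((¬B ∨ ¬B) ∧ (B ∨ B))   [double negation]
⇔ (B ∧ A ∧ C) ∨ (¬B ∧ B) ∨ (¬B ∧ B) ∨ (¬B ∧ B) ∨ (¬B ∧ B)   [distribute ∧ over ∨]
⇔ B ∧ A ∧ C   [simplify]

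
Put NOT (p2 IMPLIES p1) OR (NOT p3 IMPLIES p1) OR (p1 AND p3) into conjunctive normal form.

p2 OR p3 OR p1

NOT (p2 IMPLIES p1) OR (NOT p3 IMPLIES p1) OR (p1 AND p3)
⇔ NOT (NOT p2 OR p1) OR (NOT p3 IMPLIES p1) OR (p1 AND p3)   — eliminate IMPLIES
⇔ NOT (NOT p2 OR p1) OR NOT NOT p3 OR p1 OR (p1 AND p3)   — eliminate IMPLIES
⇔ (NOT NOT p2 AND NOT p1) OR NOT NOT p3 OR p1 OR (p1 AND p3)   — De Morgan
⇔ (p2 AND NOT p1) OR NOT NOT p3 OR p1 OR (p1 AND p3)   — double negation
⇔ (p2 AND NOT p1) OR p3 OR p1 OR (p1 AND p3)   — double negation
⇔ (p2 OR p3 OR p1 OR p1) AND (p2 OR p3 OR p1 OR p3) AND (NOT p1 OR p3 OR p1 OR p1) AND (NOT p1 OR p3 OR p1 OR p3)   — distribute OR over AND
⇔ p2 OR p3 OR p1   — simplify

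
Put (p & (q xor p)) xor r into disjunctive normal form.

(p & ~q & ~r) | (~p & r) | (p & q & r)

(p & (q xor p)) xor r
= (p & (q xor p) & ~r) | (~(p & (q xor p)) & r)   [expand xor]
= (p & ((q & ~p) | (~q & p)) & ~r) | (~(p & (q xor p)) & r)   [expand xor]
= (p & ((q & ~p) | (~q & p)) & ~r) | (~(p & ((q & ~p) | (~q & p))) & r)   [expand xor]
= (p & ((q & ~p) | (~q & p)) & ~r) | ((~p | ~((q & ~p) | (~q & p))) & r)   [De Morgan]
= (p & ((q & ~p) | (~q & p)) & ~r) | ((~p | (~(q & ~p) & ~(~q & p))) & r)   [De Morgan]
= (p & ((q & ~p) | (~q & p)) & ~r) | ((~p | ((~q | ~~p) & ~(~q & p))) & r)   [De Morgan]
= (p & ((q & ~p) | (~q & p)) & ~r) | ((~p | ((~q | p) & ~(~q & p))) & r)   [double negation]
= (p & ((q & ~p) | (~q & p)) & ~r) | ((~p | ((~q | p) & (~~q | ~p))) & r)   [De Morgan]
= (p & ((q & ~p) | (~q & p)) & ~r) | ((~p | ((~q | p) & (q | ~p))) & r)   [double negation]
= (p & q & ~p & ~r) | (p & ~q & p & ~r) | (~p & r) | (~q & q & r) | (~q & ~p & r) | (p & q & r) | (p & ~p & r)   [distribute & over |]
= (p & ~q & ~r) | (~p & r) | (p & q & r)   [simplify]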